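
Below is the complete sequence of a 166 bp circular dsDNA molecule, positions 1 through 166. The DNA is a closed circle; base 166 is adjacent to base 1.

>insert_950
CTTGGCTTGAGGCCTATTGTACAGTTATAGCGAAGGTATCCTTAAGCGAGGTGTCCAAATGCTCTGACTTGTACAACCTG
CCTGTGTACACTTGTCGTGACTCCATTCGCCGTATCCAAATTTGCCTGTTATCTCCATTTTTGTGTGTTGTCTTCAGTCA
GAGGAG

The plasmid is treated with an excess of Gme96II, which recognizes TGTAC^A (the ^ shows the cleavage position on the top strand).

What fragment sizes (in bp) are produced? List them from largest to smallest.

99, 52, 15 bp

Gme96II sites (TGTACA) start at positions 18, 70, 85.
Gme96II cuts after base 5 of each site (before the last base), so after positions 22, 74, 89.
Circular molecule, 3 cuts → 3 fragments:
  23–74 → 52 bp
  75–89 → 15 bp
  90–166 then 1–22 → 77 + 22 = 99 bp
Sorted largest to smallest: 99, 52, 15 bp.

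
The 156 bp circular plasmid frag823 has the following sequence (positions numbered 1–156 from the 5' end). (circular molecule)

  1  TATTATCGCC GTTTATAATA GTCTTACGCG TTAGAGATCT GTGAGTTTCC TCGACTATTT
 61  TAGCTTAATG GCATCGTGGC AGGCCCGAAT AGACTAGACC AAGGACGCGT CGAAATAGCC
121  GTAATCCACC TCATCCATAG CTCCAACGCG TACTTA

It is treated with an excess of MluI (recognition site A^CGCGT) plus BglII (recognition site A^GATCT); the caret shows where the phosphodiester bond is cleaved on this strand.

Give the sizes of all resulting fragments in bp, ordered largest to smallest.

70, 41, 36, 9 bp

MluI sites (ACGCGT) start at positions 26, 105, 146.
MluI cuts after the first base of each site, so after positions 26, 105, 146.
The BglII site (AGATCT) starts at position 35.
BglII cuts after the first base of each site, so after position 35.
Combined cut positions: 26, 35, 105, 146.
Circular molecule, 4 cuts → 4 fragments:
  27–35 → 9 bp
  36–105 → 70 bp
  106–146 → 41 bp
  147–156 then 1–26 → 10 + 26 = 36 bp
Sorted largest to smallest: 70, 41, 36, 9 bp.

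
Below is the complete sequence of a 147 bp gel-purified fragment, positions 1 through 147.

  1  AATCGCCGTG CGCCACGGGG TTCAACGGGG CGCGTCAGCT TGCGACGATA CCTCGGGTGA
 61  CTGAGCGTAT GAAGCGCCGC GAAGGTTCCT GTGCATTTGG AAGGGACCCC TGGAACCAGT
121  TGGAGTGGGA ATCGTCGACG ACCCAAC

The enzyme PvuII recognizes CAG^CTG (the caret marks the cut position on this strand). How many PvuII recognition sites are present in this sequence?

No occurrence of CAGCTG is present in the sequence.
PvuII does not cut: 0 sites.

0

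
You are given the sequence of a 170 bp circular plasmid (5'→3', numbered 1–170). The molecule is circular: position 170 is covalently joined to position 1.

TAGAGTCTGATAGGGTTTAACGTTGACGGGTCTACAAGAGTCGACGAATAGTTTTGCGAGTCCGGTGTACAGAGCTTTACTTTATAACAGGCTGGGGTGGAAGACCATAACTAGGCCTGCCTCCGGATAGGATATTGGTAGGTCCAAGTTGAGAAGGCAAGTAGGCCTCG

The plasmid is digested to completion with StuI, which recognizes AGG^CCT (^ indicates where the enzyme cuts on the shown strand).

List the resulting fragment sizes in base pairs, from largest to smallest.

120, 50 bp

StuI sites (AGGCCT) start at positions 113, 163.
StuI cuts after base 3 of each site, so after positions 115, 165.
Circular molecule, 2 cuts → 2 fragments:
  116–165 → 50 bp
  166–170 then 1–115 → 5 + 115 = 120 bp
Sorted largest to smallest: 120, 50 bp.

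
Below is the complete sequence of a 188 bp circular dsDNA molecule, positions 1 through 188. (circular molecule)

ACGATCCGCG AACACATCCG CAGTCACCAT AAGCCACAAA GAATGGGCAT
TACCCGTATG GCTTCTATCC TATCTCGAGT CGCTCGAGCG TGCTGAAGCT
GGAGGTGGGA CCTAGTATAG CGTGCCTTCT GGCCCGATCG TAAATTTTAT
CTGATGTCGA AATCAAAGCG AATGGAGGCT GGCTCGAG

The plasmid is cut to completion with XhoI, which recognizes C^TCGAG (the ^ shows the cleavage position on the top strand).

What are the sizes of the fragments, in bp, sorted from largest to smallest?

100, 79, 9 bp

XhoI sites (CTCGAG) start at positions 74, 83, 183.
XhoI cuts after the first base of each site, so after positions 74, 83, 183.
Circular molecule, 3 cuts → 3 fragments:
  75–83 → 9 bp
  84–183 → 100 bp
  184–188 then 1–74 → 5 + 74 = 79 bp
Sorted largest to smallest: 100, 79, 9 bp.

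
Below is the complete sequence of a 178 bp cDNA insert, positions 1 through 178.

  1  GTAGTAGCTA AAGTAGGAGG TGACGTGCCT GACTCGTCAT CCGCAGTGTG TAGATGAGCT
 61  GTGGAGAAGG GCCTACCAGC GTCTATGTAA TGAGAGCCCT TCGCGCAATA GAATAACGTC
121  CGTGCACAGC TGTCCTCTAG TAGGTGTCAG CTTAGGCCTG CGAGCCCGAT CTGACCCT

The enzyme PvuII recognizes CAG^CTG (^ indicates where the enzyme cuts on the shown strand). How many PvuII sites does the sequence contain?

CAGCTG occurs starting at position 127.
PvuII cuts at 1 site.

1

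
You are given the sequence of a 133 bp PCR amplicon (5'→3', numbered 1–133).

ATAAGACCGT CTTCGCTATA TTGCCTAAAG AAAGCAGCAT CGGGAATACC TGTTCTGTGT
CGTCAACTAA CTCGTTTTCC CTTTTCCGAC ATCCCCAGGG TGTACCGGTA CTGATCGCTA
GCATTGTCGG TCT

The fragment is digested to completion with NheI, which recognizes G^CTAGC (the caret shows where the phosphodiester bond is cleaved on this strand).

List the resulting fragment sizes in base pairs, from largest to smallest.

117, 16 bp

The NheI site (GCTAGC) starts at position 117.
NheI cuts after the first base of each site, so after position 117.
Linear molecule, 1 cut → 2 fragments:
  1–117 → 117 bp
  118–133 → 16 bp
Sorted largest to smallest: 117, 16 bp.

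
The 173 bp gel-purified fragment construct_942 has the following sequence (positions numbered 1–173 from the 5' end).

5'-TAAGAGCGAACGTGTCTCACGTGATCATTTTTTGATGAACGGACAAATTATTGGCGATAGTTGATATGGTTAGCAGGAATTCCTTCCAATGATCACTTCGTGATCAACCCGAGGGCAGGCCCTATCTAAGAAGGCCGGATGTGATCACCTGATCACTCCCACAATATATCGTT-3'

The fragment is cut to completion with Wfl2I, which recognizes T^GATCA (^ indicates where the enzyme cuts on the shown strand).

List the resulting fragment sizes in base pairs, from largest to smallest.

Wfl2I sites (TGATCA) start at positions 22, 90, 101, 142, 150.
Wfl2I cuts after the first base of each site, so after positions 22, 90, 101, 142, 150.
Linear molecule, 5 cuts → 6 fragments:
  1–22 → 22 bp
  23–90 → 68 bp
  91–101 → 11 bp
  102–142 → 41 bp
  143–150 → 8 bp
  151–173 → 23 bp
Sorted largest to smallest: 68, 41, 23, 22, 11, 8 bp.

68, 41, 23, 22, 11, 8 bp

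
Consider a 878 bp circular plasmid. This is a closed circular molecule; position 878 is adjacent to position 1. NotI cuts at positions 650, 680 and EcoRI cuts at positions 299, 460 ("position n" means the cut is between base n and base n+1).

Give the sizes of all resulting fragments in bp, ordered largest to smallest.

497, 190, 161, 30 bp

Combined cut positions (sorted): 299, 460, 650, 680.
Circular molecule, 4 cuts → 4 fragments:
  460 − 299 = 161 bp
  650 − 460 = 190 bp
  680 − 650 = 30 bp
  wrap: 878 − 680 + 299 = 497 bp
Sorted largest to smallest: 497, 190, 161, 30 bp.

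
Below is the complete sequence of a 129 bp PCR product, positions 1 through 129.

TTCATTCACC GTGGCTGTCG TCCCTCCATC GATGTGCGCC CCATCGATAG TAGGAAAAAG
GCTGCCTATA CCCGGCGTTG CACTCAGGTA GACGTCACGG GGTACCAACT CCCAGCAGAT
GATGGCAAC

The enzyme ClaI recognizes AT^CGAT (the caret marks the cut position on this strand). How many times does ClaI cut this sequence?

ATCGAT occurs starting at positions 28, 43.
ClaI cuts at 2 sites.

2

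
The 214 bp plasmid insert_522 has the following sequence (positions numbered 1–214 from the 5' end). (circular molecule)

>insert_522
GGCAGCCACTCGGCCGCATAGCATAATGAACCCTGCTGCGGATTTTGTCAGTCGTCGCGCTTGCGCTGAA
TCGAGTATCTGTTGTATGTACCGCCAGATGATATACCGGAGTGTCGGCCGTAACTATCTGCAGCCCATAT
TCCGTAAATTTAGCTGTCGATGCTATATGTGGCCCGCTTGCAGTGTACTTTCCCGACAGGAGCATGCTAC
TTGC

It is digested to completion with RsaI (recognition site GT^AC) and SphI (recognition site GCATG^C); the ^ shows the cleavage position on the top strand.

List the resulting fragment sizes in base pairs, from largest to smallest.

RsaI sites (GTAC) start at positions 88, 185.
RsaI cuts after base 2 of each site, so after positions 89, 186.
The SphI site (GCATGC) starts at position 202.
SphI cuts after base 5 of each site (before the last base), so after position 206.
Combined cut positions: 89, 186, 206.
Circular molecule, 3 cuts → 3 fragments:
  90–186 → 97 bp
  187–206 → 20 bp
  207–214 then 1–89 → 8 + 89 = 97 bp
Sorted largest to smallest: 97, 97, 20 bp.

97, 97, 20 bp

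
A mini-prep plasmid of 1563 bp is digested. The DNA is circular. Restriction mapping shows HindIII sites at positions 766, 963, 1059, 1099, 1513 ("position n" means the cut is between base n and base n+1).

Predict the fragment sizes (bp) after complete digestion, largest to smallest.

816, 414, 197, 96, 40 bp

Circular molecule, 5 cuts → 5 fragments:
  963 − 766 = 197 bp
  1059 − 963 = 96 bp
  1099 − 1059 = 40 bp
  1513 − 1099 = 414 bp
  wrap: 1563 − 1513 + 766 = 816 bp
Sorted largest to smallest: 816, 414, 197, 96, 40 bp.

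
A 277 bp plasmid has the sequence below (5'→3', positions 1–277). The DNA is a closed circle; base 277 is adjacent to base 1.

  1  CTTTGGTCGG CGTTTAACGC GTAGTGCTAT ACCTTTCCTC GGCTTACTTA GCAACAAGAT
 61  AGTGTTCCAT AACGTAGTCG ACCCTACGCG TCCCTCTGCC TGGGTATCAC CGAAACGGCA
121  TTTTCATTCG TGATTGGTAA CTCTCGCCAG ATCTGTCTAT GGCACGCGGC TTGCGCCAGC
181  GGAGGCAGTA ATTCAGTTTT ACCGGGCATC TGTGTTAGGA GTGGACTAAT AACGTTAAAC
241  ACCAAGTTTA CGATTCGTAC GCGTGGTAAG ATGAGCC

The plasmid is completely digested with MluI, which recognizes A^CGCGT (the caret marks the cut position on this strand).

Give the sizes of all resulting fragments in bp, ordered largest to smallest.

173, 69, 35 bp

MluI sites (ACGCGT) start at positions 17, 86, 259.
MluI cuts after the first base of each site, so after positions 17, 86, 259.
Circular molecule, 3 cuts → 3 fragments:
  18–86 → 69 bp
  87–259 → 173 bp
  260–277 then 1–17 → 18 + 17 = 35 bp
Sorted largest to smallest: 173, 69, 35 bp.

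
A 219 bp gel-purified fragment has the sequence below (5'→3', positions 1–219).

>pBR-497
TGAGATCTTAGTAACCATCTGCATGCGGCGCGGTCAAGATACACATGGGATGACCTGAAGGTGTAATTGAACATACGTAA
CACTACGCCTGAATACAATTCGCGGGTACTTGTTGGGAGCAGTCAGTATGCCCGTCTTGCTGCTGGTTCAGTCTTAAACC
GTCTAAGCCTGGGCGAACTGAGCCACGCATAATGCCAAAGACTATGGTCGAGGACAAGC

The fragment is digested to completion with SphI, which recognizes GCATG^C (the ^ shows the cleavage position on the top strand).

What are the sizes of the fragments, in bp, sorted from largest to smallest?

The SphI site (GCATGC) starts at position 21.
SphI cuts after base 5 of each site (before the last base), so after position 25.
Linear molecule, 1 cut → 2 fragments:
  1–25 → 25 bp
  26–219 → 194 bp
Sorted largest to smallest: 194, 25 bp.

194, 25 bp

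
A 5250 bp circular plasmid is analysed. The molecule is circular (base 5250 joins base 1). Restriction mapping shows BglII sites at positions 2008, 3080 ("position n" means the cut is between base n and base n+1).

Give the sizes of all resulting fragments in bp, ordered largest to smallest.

Circular molecule, 2 cuts → 2 fragments:
  3080 − 2008 = 1072 bp
  wrap: 5250 − 3080 + 2008 = 4178 bp
Sorted largest to smallest: 4178, 1072 bp.

4178, 1072 bp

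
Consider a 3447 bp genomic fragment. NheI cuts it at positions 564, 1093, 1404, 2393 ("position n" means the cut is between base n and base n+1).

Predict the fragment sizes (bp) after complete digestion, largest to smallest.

Linear molecule, 4 cuts → 5 fragments:
  564 − 0 = 564 bp
  1093 − 564 = 529 bp
  1404 − 1093 = 311 bp
  2393 − 1404 = 989 bp
  3447 − 2393 = 1054 bp
Sorted largest to smallest: 1054, 989, 564, 529, 311 bp.

1054, 989, 564, 529, 311 bp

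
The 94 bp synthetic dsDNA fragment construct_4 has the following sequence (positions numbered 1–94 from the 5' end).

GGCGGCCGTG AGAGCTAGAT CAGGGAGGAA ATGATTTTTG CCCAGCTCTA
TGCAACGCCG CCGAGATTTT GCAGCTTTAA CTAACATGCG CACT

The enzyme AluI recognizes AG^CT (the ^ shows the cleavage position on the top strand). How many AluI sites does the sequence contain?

3

AGCT occurs starting at positions 13, 44, 73.
AluI cuts at 3 sites.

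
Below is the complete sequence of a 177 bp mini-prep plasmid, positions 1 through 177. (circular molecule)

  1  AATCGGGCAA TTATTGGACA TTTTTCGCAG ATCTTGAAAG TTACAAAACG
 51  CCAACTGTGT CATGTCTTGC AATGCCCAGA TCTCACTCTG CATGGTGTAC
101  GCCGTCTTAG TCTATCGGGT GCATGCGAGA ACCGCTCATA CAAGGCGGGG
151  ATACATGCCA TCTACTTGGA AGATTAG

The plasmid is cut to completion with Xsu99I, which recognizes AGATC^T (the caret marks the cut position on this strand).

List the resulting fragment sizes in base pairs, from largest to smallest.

128, 49 bp

Xsu99I sites (AGATCT) start at positions 29, 78.
Xsu99I cuts after base 5 of each site (before the last base), so after positions 33, 82.
Circular molecule, 2 cuts → 2 fragments:
  34–82 → 49 bp
  83–177 then 1–33 → 95 + 33 = 128 bp
Sorted largest to smallest: 128, 49 bp.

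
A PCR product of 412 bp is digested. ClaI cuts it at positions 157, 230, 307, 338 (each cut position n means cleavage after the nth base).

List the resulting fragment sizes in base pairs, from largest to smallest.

157, 77, 74, 73, 31 bp

Linear molecule, 4 cuts → 5 fragments:
  157 − 0 = 157 bp
  230 − 157 = 73 bp
  307 − 230 = 77 bp
  338 − 307 = 31 bp
  412 − 338 = 74 bp
Sorted largest to smallest: 157, 77, 74, 73, 31 bp.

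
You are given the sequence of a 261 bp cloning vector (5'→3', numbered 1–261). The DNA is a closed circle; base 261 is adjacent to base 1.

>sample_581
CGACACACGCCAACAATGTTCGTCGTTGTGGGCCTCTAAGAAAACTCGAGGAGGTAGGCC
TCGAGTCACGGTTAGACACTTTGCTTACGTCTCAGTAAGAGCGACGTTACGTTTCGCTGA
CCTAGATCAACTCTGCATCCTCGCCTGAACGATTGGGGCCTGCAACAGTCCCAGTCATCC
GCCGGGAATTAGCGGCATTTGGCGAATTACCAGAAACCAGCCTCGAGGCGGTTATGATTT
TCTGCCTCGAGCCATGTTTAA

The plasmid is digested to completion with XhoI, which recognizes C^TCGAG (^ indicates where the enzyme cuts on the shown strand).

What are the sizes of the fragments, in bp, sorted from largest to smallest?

162, 60, 24, 15 bp

XhoI sites (CTCGAG) start at positions 45, 60, 222, 246.
XhoI cuts after the first base of each site, so after positions 45, 60, 222, 246.
Circular molecule, 4 cuts → 4 fragments:
  46–60 → 15 bp
  61–222 → 162 bp
  223–246 → 24 bp
  247–261 then 1–45 → 15 + 45 = 60 bp
Sorted largest to smallest: 162, 60, 24, 15 bp.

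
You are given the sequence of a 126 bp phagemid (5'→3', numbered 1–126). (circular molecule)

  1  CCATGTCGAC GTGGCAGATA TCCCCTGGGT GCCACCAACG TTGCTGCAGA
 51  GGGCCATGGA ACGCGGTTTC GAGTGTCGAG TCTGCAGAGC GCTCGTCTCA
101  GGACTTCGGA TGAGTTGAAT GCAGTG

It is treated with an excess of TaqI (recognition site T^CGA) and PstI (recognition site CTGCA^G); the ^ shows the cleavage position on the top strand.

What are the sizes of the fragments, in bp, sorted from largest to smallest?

TaqI sites (TCGA) start at positions 6, 69, 76.
TaqI cuts after the first base of each site, so after positions 6, 69, 76.
PstI sites (CTGCAG) start at positions 44, 82.
PstI cuts after base 5 of each site (before the last base), so after positions 48, 86.
Combined cut positions: 6, 48, 69, 76, 86.
Circular molecule, 5 cuts → 5 fragments:
  7–48 → 42 bp
  49–69 → 21 bp
  70–76 → 7 bp
  77–86 → 10 bp
  87–126 then 1–6 → 40 + 6 = 46 bp
Sorted largest to smallest: 46, 42, 21, 10, 7 bp.

46, 42, 21, 10, 7 bp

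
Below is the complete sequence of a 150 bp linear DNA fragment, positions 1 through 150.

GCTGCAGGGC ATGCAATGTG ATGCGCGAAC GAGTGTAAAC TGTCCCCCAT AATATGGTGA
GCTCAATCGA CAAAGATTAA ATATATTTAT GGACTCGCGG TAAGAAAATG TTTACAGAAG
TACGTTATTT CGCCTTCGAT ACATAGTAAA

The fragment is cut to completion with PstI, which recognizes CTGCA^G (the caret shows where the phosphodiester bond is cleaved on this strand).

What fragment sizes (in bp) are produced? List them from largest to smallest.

144, 6 bp

The PstI site (CTGCAG) starts at position 2.
PstI cuts after base 5 of each site (before the last base), so after position 6.
Linear molecule, 1 cut → 2 fragments:
  1–6 → 6 bp
  7–150 → 144 bp
Sorted largest to smallest: 144, 6 bp.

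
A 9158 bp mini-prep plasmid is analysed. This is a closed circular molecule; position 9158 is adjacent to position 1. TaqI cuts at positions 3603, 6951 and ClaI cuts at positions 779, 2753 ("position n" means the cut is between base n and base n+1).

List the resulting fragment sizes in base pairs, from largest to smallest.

Combined cut positions (sorted): 779, 2753, 3603, 6951.
Circular molecule, 4 cuts → 4 fragments:
  2753 − 779 = 1974 bp
  3603 − 2753 = 850 bp
  6951 − 3603 = 3348 bp
  wrap: 9158 − 6951 + 779 = 2986 bp
Sorted largest to smallest: 3348, 2986, 1974, 850 bp.

3348, 2986, 1974, 850 bp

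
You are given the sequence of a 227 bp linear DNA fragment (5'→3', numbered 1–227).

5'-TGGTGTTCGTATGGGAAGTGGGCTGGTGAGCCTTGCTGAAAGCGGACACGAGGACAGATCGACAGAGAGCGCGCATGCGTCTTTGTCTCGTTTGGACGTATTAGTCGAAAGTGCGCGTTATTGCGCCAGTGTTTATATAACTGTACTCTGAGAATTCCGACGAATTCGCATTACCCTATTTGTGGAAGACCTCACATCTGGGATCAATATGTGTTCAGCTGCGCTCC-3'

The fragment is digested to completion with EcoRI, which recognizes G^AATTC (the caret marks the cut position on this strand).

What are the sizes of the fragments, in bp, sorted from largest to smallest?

EcoRI sites (GAATTC) start at positions 152, 162.
EcoRI cuts after the first base of each site, so after positions 152, 162.
Linear molecule, 2 cuts → 3 fragments:
  1–152 → 152 bp
  153–162 → 10 bp
  163–227 → 65 bp
Sorted largest to smallest: 152, 65, 10 bp.

152, 65, 10 bp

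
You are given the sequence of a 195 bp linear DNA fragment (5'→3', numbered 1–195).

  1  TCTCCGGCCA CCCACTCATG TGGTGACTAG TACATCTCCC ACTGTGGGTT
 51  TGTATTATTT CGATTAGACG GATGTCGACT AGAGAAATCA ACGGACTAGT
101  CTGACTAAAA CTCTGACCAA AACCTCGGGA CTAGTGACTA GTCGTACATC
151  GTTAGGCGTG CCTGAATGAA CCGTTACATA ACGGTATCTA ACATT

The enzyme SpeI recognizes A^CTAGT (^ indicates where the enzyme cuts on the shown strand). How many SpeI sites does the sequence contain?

4

ACTAGT occurs starting at positions 26, 95, 130, 137.
SpeI cuts at 4 sites.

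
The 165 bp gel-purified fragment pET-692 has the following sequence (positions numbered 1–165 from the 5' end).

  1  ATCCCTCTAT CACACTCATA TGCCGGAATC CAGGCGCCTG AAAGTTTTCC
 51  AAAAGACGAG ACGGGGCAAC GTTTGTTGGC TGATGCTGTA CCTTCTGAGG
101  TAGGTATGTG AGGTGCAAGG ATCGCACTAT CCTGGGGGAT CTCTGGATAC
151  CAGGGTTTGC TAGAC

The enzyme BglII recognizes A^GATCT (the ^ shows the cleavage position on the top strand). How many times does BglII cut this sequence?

No occurrence of AGATCT is present in the sequence.
BglII does not cut: 0 sites.

0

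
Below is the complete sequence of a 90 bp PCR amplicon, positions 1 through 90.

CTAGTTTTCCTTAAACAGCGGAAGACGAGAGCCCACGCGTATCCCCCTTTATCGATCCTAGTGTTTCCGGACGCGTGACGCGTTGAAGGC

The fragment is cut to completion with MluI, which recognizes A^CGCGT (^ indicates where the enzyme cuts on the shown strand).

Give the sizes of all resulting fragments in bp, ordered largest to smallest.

36, 35, 12, 7 bp

MluI sites (ACGCGT) start at positions 35, 71, 78.
MluI cuts after the first base of each site, so after positions 35, 71, 78.
Linear molecule, 3 cuts → 4 fragments:
  1–35 → 35 bp
  36–71 → 36 bp
  72–78 → 7 bp
  79–90 → 12 bp
Sorted largest to smallest: 36, 35, 12, 7 bp.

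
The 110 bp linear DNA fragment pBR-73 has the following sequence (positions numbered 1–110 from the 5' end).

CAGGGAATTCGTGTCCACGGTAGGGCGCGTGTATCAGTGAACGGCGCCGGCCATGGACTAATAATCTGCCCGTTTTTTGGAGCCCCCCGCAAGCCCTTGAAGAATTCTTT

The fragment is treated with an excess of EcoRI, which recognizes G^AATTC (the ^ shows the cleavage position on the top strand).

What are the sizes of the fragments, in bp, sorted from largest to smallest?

EcoRI sites (GAATTC) start at positions 5, 102.
EcoRI cuts after the first base of each site, so after positions 5, 102.
Linear molecule, 2 cuts → 3 fragments:
  1–5 → 5 bp
  6–102 → 97 bp
  103–110 → 8 bp
Sorted largest to smallest: 97, 8, 5 bp.

97, 8, 5 bp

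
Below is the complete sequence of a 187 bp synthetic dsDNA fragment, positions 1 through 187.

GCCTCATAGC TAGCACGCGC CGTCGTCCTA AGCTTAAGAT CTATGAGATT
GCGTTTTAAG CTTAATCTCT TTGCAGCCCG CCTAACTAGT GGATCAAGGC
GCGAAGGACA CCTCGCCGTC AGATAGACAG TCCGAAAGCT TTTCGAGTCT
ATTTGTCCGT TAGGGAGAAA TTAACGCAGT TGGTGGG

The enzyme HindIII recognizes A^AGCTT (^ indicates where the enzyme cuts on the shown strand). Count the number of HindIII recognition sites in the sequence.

3

AAGCTT occurs starting at positions 30, 58, 136.
HindIII cuts at 3 sites.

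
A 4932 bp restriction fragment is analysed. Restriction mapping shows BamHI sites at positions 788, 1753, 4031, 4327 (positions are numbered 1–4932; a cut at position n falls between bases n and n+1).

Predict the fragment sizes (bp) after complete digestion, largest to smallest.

Linear molecule, 4 cuts → 5 fragments:
  788 − 0 = 788 bp
  1753 − 788 = 965 bp
  4031 − 1753 = 2278 bp
  4327 − 4031 = 296 bp
  4932 − 4327 = 605 bp
Sorted largest to smallest: 2278, 965, 788, 605, 296 bp.

2278, 965, 788, 605, 296 bp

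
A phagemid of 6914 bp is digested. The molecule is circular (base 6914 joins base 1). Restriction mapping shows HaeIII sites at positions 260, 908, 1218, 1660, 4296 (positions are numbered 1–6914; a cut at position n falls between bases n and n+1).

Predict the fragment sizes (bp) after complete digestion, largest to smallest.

2878, 2636, 648, 442, 310 bp

Circular molecule, 5 cuts → 5 fragments:
  908 − 260 = 648 bp
  1218 − 908 = 310 bp
  1660 − 1218 = 442 bp
  4296 − 1660 = 2636 bp
  wrap: 6914 − 4296 + 260 = 2878 bp
Sorted largest to smallest: 2878, 2636, 648, 442, 310 bp.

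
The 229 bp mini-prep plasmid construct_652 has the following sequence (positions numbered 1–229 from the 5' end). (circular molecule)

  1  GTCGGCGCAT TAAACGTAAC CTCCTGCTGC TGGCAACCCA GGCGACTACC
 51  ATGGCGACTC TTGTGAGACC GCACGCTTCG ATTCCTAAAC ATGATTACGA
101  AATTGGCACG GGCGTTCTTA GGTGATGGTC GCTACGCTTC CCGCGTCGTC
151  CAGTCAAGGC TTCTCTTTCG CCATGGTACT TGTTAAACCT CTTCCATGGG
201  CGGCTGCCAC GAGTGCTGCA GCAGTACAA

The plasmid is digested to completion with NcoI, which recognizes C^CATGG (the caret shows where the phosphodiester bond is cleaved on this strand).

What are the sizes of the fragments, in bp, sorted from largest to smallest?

NcoI sites (CCATGG) start at positions 49, 171, 194.
NcoI cuts after the first base of each site, so after positions 49, 171, 194.
Circular molecule, 3 cuts → 3 fragments:
  50–171 → 122 bp
  172–194 → 23 bp
  195–229 then 1–49 → 35 + 49 = 84 bp
Sorted largest to smallest: 122, 84, 23 bp.

122, 84, 23 bp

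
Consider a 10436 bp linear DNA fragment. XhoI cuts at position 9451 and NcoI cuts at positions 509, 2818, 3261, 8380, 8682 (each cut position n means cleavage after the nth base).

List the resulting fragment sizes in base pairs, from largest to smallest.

Combined cut positions (sorted): 509, 2818, 3261, 8380, 8682, 9451.
Linear molecule, 6 cuts → 7 fragments:
  509 − 0 = 509 bp
  2818 − 509 = 2309 bp
  3261 − 2818 = 443 bp
  8380 − 3261 = 5119 bp
  8682 − 8380 = 302 bp
  9451 − 8682 = 769 bp
  10436 − 9451 = 985 bp
Sorted largest to smallest: 5119, 2309, 985, 769, 509, 443, 302 bp.

5119, 2309, 985, 769, 509, 443, 302 bp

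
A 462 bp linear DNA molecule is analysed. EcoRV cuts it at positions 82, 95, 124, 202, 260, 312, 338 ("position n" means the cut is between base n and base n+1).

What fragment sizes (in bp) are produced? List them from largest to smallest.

124, 82, 78, 58, 52, 29, 26, 13 bp

Linear molecule, 7 cuts → 8 fragments:
  82 − 0 = 82 bp
  95 − 82 = 13 bp
  124 − 95 = 29 bp
  202 − 124 = 78 bp
  260 − 202 = 58 bp
  312 − 260 = 52 bp
  338 − 312 = 26 bp
  462 − 338 = 124 bp
Sorted largest to smallest: 124, 82, 78, 58, 52, 29, 26, 13 bp.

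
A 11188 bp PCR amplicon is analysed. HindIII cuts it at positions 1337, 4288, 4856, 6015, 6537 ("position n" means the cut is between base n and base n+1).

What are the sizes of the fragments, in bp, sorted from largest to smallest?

Linear molecule, 5 cuts → 6 fragments:
  1337 − 0 = 1337 bp
  4288 − 1337 = 2951 bp
  4856 − 4288 = 568 bp
  6015 − 4856 = 1159 bp
  6537 − 6015 = 522 bp
  11188 − 6537 = 4651 bp
Sorted largest to smallest: 4651, 2951, 1337, 1159, 568, 522 bp.

4651, 2951, 1337, 1159, 568, 522 bp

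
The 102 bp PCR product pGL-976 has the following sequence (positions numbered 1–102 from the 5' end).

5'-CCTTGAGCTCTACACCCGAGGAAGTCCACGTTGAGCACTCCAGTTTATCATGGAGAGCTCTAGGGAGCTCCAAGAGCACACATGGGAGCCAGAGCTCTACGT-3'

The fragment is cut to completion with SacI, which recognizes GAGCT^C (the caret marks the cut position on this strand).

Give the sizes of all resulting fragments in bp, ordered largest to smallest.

50, 27, 10, 9, 6 bp

SacI sites (GAGCTC) start at positions 5, 55, 65, 92.
SacI cuts after base 5 of each site (before the last base), so after positions 9, 59, 69, 96.
Linear molecule, 4 cuts → 5 fragments:
  1–9 → 9 bp
  10–59 → 50 bp
  60–69 → 10 bp
  70–96 → 27 bp
  97–102 → 6 bp
Sorted largest to smallest: 50, 27, 10, 9, 6 bp.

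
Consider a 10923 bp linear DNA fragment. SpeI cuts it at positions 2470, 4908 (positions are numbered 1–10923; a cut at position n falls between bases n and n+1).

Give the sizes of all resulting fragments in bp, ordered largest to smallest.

6015, 2470, 2438 bp

Linear molecule, 2 cuts → 3 fragments:
  2470 − 0 = 2470 bp
  4908 − 2470 = 2438 bp
  10923 − 4908 = 6015 bp
Sorted largest to smallest: 6015, 2470, 2438 bp.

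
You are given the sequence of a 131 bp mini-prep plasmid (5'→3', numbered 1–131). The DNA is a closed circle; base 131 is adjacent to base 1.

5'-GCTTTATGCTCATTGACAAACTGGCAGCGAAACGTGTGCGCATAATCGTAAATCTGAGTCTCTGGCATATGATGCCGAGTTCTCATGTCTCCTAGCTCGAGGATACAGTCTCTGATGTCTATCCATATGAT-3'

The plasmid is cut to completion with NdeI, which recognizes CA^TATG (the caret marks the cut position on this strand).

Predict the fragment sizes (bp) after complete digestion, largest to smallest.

NdeI sites (CATATG) start at positions 66, 124.
NdeI cuts after base 2 of each site, so after positions 67, 125.
Circular molecule, 2 cuts → 2 fragments:
  68–125 → 58 bp
  126–131 then 1–67 → 6 + 67 = 73 bp
Sorted largest to smallest: 73, 58 bp.

73, 58 bp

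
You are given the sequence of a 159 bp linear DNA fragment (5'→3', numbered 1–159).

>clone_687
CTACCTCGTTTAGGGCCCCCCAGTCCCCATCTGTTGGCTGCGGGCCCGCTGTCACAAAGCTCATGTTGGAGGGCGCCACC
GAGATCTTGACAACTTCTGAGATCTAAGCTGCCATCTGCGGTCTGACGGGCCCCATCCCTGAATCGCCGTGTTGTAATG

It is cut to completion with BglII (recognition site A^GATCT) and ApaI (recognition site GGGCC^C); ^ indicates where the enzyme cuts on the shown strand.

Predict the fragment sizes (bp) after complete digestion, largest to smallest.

36, 32, 29, 27, 18, 17 bp

BglII sites (AGATCT) start at positions 82, 100.
BglII cuts after the first base of each site, so after positions 82, 100.
ApaI sites (GGGCCC) start at positions 13, 42, 128.
ApaI cuts after base 5 of each site (before the last base), so after positions 17, 46, 132.
Combined cut positions: 17, 46, 82, 100, 132.
Linear molecule, 5 cuts → 6 fragments:
  1–17 → 17 bp
  18–46 → 29 bp
  47–82 → 36 bp
  83–100 → 18 bp
  101–132 → 32 bp
  133–159 → 27 bp
Sorted largest to smallest: 36, 32, 29, 27, 18, 17 bp.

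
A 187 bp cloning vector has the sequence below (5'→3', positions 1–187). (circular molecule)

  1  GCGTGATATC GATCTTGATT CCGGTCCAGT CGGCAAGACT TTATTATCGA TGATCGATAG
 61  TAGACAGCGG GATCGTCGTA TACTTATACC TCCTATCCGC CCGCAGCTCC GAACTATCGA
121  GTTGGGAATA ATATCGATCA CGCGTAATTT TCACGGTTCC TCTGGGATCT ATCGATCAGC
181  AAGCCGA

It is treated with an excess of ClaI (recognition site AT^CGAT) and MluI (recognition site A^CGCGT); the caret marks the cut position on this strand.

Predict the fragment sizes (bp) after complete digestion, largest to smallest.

80, 38, 32, 24, 7, 6 bp

ClaI sites (ATCGAT) start at positions 8, 46, 53, 133, 171.
ClaI cuts after base 2 of each site, so after positions 9, 47, 54, 134, 172.
The MluI site (ACGCGT) starts at position 140.
MluI cuts after the first base of each site, so after position 140.
Combined cut positions: 9, 47, 54, 134, 140, 172.
Circular molecule, 6 cuts → 6 fragments:
  10–47 → 38 bp
  48–54 → 7 bp
  55–134 → 80 bp
  135–140 → 6 bp
  141–172 → 32 bp
  173–187 then 1–9 → 15 + 9 = 24 bp
Sorted largest to smallest: 80, 38, 32, 24, 7, 6 bp.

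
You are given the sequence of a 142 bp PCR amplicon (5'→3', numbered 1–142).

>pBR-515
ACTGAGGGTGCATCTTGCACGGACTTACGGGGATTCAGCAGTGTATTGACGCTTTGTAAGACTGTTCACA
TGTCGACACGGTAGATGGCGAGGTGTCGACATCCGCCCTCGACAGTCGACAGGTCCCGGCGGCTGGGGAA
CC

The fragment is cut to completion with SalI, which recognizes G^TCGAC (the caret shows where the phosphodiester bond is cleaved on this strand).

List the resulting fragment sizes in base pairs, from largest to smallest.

72, 27, 23, 20 bp

SalI sites (GTCGAC) start at positions 72, 95, 115.
SalI cuts after the first base of each site, so after positions 72, 95, 115.
Linear molecule, 3 cuts → 4 fragments:
  1–72 → 72 bp
  73–95 → 23 bp
  96–115 → 20 bp
  116–142 → 27 bp
Sorted largest to smallest: 72, 27, 23, 20 bp.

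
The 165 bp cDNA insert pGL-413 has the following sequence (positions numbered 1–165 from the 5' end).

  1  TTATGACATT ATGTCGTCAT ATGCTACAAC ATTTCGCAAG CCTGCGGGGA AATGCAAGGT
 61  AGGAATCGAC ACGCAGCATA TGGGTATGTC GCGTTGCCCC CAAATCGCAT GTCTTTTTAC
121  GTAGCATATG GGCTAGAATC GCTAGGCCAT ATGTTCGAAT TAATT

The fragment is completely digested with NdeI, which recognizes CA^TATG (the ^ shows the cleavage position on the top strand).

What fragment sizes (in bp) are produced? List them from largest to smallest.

59, 48, 23, 19, 16 bp

NdeI sites (CATATG) start at positions 18, 77, 125, 148.
NdeI cuts after base 2 of each site, so after positions 19, 78, 126, 149.
Linear molecule, 4 cuts → 5 fragments:
  1–19 → 19 bp
  20–78 → 59 bp
  79–126 → 48 bp
  127–149 → 23 bp
  150–165 → 16 bp
Sorted largest to smallest: 59, 48, 23, 19, 16 bp.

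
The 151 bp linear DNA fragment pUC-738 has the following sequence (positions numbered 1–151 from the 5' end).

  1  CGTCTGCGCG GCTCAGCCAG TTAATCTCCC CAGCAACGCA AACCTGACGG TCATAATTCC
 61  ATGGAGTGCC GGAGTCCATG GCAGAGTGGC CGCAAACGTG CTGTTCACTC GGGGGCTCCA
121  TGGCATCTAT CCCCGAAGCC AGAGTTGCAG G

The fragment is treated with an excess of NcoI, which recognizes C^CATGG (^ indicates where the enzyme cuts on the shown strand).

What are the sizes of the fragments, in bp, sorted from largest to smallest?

59, 42, 33, 17 bp

NcoI sites (CCATGG) start at positions 59, 76, 118.
NcoI cuts after the first base of each site, so after positions 59, 76, 118.
Linear molecule, 3 cuts → 4 fragments:
  1–59 → 59 bp
  60–76 → 17 bp
  77–118 → 42 bp
  119–151 → 33 bp
Sorted largest to smallest: 59, 42, 33, 17 bp.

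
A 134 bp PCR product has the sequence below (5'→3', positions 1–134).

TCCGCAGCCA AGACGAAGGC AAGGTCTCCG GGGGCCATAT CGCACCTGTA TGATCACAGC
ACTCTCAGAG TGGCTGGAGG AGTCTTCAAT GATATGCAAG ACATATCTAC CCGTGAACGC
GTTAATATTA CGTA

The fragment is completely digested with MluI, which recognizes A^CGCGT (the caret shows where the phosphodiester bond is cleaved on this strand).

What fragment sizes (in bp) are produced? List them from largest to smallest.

The MluI site (ACGCGT) starts at position 117.
MluI cuts after the first base of each site, so after position 117.
Linear molecule, 1 cut → 2 fragments:
  1–117 → 117 bp
  118–134 → 17 bp
Sorted largest to smallest: 117, 17 bp.

117, 17 bp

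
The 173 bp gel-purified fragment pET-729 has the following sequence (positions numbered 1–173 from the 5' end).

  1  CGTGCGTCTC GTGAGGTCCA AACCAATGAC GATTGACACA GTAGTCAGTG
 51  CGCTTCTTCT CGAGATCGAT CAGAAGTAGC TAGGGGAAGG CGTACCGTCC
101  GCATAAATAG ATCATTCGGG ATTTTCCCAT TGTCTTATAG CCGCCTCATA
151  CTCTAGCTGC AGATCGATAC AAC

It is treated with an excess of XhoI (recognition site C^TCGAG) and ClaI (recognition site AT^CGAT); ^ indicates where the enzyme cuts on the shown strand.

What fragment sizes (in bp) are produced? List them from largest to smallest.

The XhoI site (CTCGAG) starts at position 59.
XhoI cuts after the first base of each site, so after position 59.
ClaI sites (ATCGAT) start at positions 65, 163.
ClaI cuts after base 2 of each site, so after positions 66, 164.
Combined cut positions: 59, 66, 164.
Linear molecule, 3 cuts → 4 fragments:
  1–59 → 59 bp
  60–66 → 7 bp
  67–164 → 98 bp
  165–173 → 9 bp
Sorted largest to smallest: 98, 59, 9, 7 bp.

98, 59, 9, 7 bp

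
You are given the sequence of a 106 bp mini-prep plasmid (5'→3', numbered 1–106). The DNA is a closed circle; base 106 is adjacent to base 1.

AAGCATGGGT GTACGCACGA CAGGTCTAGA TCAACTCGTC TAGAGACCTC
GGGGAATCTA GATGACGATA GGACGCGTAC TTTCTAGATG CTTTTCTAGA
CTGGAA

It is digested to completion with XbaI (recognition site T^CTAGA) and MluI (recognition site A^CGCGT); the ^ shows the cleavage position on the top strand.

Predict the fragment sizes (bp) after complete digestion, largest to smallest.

XbaI sites (TCTAGA) start at positions 25, 39, 57, 83, 95.
XbaI cuts after the first base of each site, so after positions 25, 39, 57, 83, 95.
The MluI site (ACGCGT) starts at position 73.
MluI cuts after the first base of each site, so after position 73.
Combined cut positions: 25, 39, 57, 73, 83, 95.
Circular molecule, 6 cuts → 6 fragments:
  26–39 → 14 bp
  40–57 → 18 bp
  58–73 → 16 bp
  74–83 → 10 bp
  84–95 → 12 bp
  96–106 then 1–25 → 11 + 25 = 36 bp
Sorted largest to smallest: 36, 18, 16, 14, 12, 10 bp.

36, 18, 16, 14, 12, 10 bp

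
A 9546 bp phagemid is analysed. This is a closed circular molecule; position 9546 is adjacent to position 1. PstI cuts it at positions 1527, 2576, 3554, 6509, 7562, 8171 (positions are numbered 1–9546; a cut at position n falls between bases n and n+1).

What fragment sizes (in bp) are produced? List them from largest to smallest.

2955, 2902, 1053, 1049, 978, 609 bp

Circular molecule, 6 cuts → 6 fragments:
  2576 − 1527 = 1049 bp
  3554 − 2576 = 978 bp
  6509 − 3554 = 2955 bp
  7562 − 6509 = 1053 bp
  8171 − 7562 = 609 bp
  wrap: 9546 − 8171 + 1527 = 2902 bp
Sorted largest to smallest: 2955, 2902, 1053, 1049, 978, 609 bp.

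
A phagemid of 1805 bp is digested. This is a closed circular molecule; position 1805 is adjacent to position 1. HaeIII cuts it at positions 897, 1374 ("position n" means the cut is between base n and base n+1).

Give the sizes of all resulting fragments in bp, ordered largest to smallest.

1328, 477 bp

Circular molecule, 2 cuts → 2 fragments:
  1374 − 897 = 477 bp
  wrap: 1805 − 1374 + 897 = 1328 bp
Sorted largest to smallest: 1328, 477 bp.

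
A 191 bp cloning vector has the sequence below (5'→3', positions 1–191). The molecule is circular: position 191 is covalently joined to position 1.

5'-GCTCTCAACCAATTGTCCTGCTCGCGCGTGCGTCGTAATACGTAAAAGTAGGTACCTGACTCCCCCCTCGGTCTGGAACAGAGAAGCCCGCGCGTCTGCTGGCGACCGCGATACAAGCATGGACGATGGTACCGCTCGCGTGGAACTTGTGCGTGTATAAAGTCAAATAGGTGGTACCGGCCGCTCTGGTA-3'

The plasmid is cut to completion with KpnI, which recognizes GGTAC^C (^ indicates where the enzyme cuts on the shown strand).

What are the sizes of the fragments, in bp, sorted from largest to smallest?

77, 69, 45 bp

KpnI sites (GGTACC) start at positions 51, 128, 173.
KpnI cuts after base 5 of each site (before the last base), so after positions 55, 132, 177.
Circular molecule, 3 cuts → 3 fragments:
  56–132 → 77 bp
  133–177 → 45 bp
  178–191 then 1–55 → 14 + 55 = 69 bp
Sorted largest to smallest: 77, 69, 45 bp.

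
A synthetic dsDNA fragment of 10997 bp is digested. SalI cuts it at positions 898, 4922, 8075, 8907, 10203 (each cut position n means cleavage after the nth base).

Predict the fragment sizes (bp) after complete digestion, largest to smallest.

4024, 3153, 1296, 898, 832, 794 bp

Linear molecule, 5 cuts → 6 fragments:
  898 − 0 = 898 bp
  4922 − 898 = 4024 bp
  8075 − 4922 = 3153 bp
  8907 − 8075 = 832 bp
  10203 − 8907 = 1296 bp
  10997 − 10203 = 794 bp
Sorted largest to smallest: 4024, 3153, 1296, 898, 832, 794 bp.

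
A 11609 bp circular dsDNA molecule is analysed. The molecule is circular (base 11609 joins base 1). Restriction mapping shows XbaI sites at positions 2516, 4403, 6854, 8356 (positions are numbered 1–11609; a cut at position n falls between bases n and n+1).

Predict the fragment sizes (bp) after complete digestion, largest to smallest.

Circular molecule, 4 cuts → 4 fragments:
  4403 − 2516 = 1887 bp
  6854 − 4403 = 2451 bp
  8356 − 6854 = 1502 bp
  wrap: 11609 − 8356 + 2516 = 5769 bp
Sorted largest to smallest: 5769, 2451, 1887, 1502 bp.

5769, 2451, 1887, 1502 bp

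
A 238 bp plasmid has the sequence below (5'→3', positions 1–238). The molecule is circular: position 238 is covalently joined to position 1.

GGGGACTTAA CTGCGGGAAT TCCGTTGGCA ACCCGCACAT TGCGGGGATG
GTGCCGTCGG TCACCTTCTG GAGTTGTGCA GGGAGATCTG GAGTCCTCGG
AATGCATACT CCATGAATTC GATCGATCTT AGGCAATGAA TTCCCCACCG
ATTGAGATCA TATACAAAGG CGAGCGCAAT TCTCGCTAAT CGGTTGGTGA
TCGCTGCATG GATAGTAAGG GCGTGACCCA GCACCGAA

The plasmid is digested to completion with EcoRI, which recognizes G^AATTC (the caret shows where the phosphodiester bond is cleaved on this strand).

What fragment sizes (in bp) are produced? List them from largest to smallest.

EcoRI sites (GAATTC) start at positions 17, 115, 138.
EcoRI cuts after the first base of each site, so after positions 17, 115, 138.
Circular molecule, 3 cuts → 3 fragments:
  18–115 → 98 bp
  116–138 → 23 bp
  139–238 then 1–17 → 100 + 17 = 117 bp
Sorted largest to smallest: 117, 98, 23 bp.

117, 98, 23 bp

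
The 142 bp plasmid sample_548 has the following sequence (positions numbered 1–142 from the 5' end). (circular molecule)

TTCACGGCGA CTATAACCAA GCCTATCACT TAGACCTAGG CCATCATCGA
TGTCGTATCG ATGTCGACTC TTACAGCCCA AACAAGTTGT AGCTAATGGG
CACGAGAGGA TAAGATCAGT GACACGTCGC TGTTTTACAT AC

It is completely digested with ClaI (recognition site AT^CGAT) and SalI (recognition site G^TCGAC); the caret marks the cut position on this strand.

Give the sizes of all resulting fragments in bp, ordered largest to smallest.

ClaI sites (ATCGAT) start at positions 46, 57.
ClaI cuts after base 2 of each site, so after positions 47, 58.
The SalI site (GTCGAC) starts at position 63.
SalI cuts after the first base of each site, so after position 63.
Combined cut positions: 47, 58, 63.
Circular molecule, 3 cuts → 3 fragments:
  48–58 → 11 bp
  59–63 → 5 bp
  64–142 then 1–47 → 79 + 47 = 126 bp
Sorted largest to smallest: 126, 11, 5 bp.

126, 11, 5 bp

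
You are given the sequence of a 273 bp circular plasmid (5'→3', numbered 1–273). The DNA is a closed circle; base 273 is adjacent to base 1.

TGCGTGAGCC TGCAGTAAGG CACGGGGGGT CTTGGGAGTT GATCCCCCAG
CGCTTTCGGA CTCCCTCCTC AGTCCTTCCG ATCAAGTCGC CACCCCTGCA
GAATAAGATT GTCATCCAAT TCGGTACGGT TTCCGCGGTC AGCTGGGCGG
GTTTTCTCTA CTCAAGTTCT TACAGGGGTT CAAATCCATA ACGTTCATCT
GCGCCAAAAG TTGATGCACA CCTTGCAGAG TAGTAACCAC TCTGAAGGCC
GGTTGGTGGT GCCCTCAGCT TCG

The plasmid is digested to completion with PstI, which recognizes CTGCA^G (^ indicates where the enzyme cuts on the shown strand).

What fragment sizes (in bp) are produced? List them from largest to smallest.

PstI sites (CTGCAG) start at positions 10, 96.
PstI cuts after base 5 of each site (before the last base), so after positions 14, 100.
Circular molecule, 2 cuts → 2 fragments:
  15–100 → 86 bp
  101–273 then 1–14 → 173 + 14 = 187 bp
Sorted largest to smallest: 187, 86 bp.

187, 86 bp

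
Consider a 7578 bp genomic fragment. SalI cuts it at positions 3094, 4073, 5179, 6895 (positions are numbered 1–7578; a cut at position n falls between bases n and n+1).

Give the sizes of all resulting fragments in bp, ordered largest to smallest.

Linear molecule, 4 cuts → 5 fragments:
  3094 − 0 = 3094 bp
  4073 − 3094 = 979 bp
  5179 − 4073 = 1106 bp
  6895 − 5179 = 1716 bp
  7578 − 6895 = 683 bp
Sorted largest to smallest: 3094, 1716, 1106, 979, 683 bp.

3094, 1716, 1106, 979, 683 bp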